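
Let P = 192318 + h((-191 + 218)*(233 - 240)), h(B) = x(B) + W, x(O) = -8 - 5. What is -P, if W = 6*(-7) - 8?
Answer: -192255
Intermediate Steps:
x(O) = -13
W = -50 (W = -42 - 8 = -50)
h(B) = -63 (h(B) = -13 - 50 = -63)
P = 192255 (P = 192318 - 63 = 192255)
-P = -1*192255 = -192255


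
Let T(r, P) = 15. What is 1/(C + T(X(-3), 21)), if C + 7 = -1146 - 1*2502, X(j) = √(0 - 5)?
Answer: -1/3640 ≈ -0.00027473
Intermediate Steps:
X(j) = I*√5 (X(j) = √(-5) = I*√5)
C = -3655 (C = -7 + (-1146 - 1*2502) = -7 + (-1146 - 2502) = -7 - 3648 = -3655)
1/(C + T(X(-3), 21)) = 1/(-3655 + 15) = 1/(-3640) = -1/3640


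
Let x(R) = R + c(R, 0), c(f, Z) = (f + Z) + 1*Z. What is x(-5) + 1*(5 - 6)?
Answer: -11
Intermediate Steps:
c(f, Z) = f + 2*Z (c(f, Z) = (Z + f) + Z = f + 2*Z)
x(R) = 2*R (x(R) = R + (R + 2*0) = R + (R + 0) = R + R = 2*R)
x(-5) + 1*(5 - 6) = 2*(-5) + 1*(5 - 6) = -10 + 1*(-1) = -10 - 1 = -11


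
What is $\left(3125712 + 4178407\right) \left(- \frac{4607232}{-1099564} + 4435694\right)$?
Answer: $\frac{8906157066215076278}{274891} \approx 3.2399 \cdot 10^{13}$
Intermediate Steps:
$\left(3125712 + 4178407\right) \left(- \frac{4607232}{-1099564} + 4435694\right) = 7304119 \left(\left(-4607232\right) \left(- \frac{1}{1099564}\right) + 4435694\right) = 7304119 \left(\frac{1151808}{274891} + 4435694\right) = 7304119 \cdot \frac{1219333511162}{274891} = \frac{8906157066215076278}{274891}$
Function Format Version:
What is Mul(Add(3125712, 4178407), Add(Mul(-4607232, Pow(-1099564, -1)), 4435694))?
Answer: Rational(8906157066215076278, 274891) ≈ 3.2399e+13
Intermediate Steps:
Mul(Add(3125712, 4178407), Add(Mul(-4607232, Pow(-1099564, -1)), 4435694)) = Mul(7304119, Add(Mul(-4607232, Rational(-1, 1099564)), 4435694)) = Mul(7304119, Add(Rational(1151808, 274891), 4435694)) = Mul(7304119, Rational(1219333511162, 274891)) = Rational(8906157066215076278, 274891)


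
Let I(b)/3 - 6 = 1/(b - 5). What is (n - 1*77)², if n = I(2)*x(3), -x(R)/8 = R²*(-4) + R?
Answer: 19456921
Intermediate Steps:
I(b) = 18 + 3/(-5 + b) (I(b) = 18 + 3/(b - 5) = 18 + 3/(-5 + b))
x(R) = -8*R + 32*R² (x(R) = -8*(R²*(-4) + R) = -8*(-4*R² + R) = -8*(R - 4*R²) = -8*R + 32*R²)
n = 4488 (n = (3*(-29 + 6*2)/(-5 + 2))*(8*3*(-1 + 4*3)) = (3*(-29 + 12)/(-3))*(8*3*(-1 + 12)) = (3*(-⅓)*(-17))*(8*3*11) = 17*264 = 4488)
(n - 1*77)² = (4488 - 1*77)² = (4488 - 77)² = 4411² = 19456921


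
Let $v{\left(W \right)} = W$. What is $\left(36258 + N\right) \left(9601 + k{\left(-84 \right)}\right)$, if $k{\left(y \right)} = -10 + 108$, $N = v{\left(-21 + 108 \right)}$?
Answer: $352510155$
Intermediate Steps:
$N = 87$ ($N = -21 + 108 = 87$)
$k{\left(y \right)} = 98$
$\left(36258 + N\right) \left(9601 + k{\left(-84 \right)}\right) = \left(36258 + 87\right) \left(9601 + 98\right) = 36345 \cdot 9699 = 352510155$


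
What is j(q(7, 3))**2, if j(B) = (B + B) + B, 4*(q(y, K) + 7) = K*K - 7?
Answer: 1521/4 ≈ 380.25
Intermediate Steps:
q(y, K) = -35/4 + K**2/4 (q(y, K) = -7 + (K*K - 7)/4 = -7 + (K**2 - 7)/4 = -7 + (-7 + K**2)/4 = -7 + (-7/4 + K**2/4) = -35/4 + K**2/4)
j(B) = 3*B (j(B) = 2*B + B = 3*B)
j(q(7, 3))**2 = (3*(-35/4 + (1/4)*3**2))**2 = (3*(-35/4 + (1/4)*9))**2 = (3*(-35/4 + 9/4))**2 = (3*(-13/2))**2 = (-39/2)**2 = 1521/4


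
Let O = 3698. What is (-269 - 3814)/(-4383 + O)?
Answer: 4083/685 ≈ 5.9606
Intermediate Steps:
(-269 - 3814)/(-4383 + O) = (-269 - 3814)/(-4383 + 3698) = -4083/(-685) = -4083*(-1/685) = 4083/685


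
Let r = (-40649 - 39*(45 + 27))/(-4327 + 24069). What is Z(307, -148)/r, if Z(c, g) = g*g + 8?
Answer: -432586704/43457 ≈ -9954.4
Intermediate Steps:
Z(c, g) = 8 + g² (Z(c, g) = g² + 8 = 8 + g²)
r = -43457/19742 (r = (-40649 - 39*72)/19742 = (-40649 - 2808)*(1/19742) = -43457*1/19742 = -43457/19742 ≈ -2.2012)
Z(307, -148)/r = (8 + (-148)²)/(-43457/19742) = (8 + 21904)*(-19742/43457) = 21912*(-19742/43457) = -432586704/43457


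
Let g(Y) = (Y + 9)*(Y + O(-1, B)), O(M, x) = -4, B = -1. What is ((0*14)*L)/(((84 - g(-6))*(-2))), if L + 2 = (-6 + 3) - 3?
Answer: 0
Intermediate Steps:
L = -8 (L = -2 + ((-6 + 3) - 3) = -2 + (-3 - 3) = -2 - 6 = -8)
g(Y) = (-4 + Y)*(9 + Y) (g(Y) = (Y + 9)*(Y - 4) = (9 + Y)*(-4 + Y) = (-4 + Y)*(9 + Y))
((0*14)*L)/(((84 - g(-6))*(-2))) = ((0*14)*(-8))/(((84 - (-36 + (-6)² + 5*(-6)))*(-2))) = (0*(-8))/(((84 - (-36 + 36 - 30))*(-2))) = 0/(((84 - 1*(-30))*(-2))) = 0/(((84 + 30)*(-2))) = 0/((114*(-2))) = 0/(-228) = 0*(-1/228) = 0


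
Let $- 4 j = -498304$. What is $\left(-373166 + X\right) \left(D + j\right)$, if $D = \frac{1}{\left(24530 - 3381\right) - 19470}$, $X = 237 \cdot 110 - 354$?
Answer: $- \frac{72673720832250}{1679} \approx -4.3284 \cdot 10^{10}$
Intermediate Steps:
$j = 124576$ ($j = \left(- \frac{1}{4}\right) \left(-498304\right) = 124576$)
$X = 25716$ ($X = 26070 - 354 = 25716$)
$D = \frac{1}{1679}$ ($D = \frac{1}{21149 - 19470} = \frac{1}{1679} \approx 0.00059559$)
$\left(-373166 + X\right) \left(D + j\right) = \left(-373166 + 25716\right) \left(\frac{1}{1679} + 124576\right) = \left(-347450\right) \frac{209163105}{1679} = - \frac{72673720832250}{1679}$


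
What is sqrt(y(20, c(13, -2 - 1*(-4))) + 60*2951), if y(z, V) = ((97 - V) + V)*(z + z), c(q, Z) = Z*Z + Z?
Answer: 2*sqrt(45235) ≈ 425.37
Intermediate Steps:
c(q, Z) = Z + Z**2 (c(q, Z) = Z**2 + Z = Z + Z**2)
y(z, V) = 194*z (y(z, V) = 97*(2*z) = 194*z)
sqrt(y(20, c(13, -2 - 1*(-4))) + 60*2951) = sqrt(194*20 + 60*2951) = sqrt(3880 + 177060) = sqrt(180940) = 2*sqrt(45235)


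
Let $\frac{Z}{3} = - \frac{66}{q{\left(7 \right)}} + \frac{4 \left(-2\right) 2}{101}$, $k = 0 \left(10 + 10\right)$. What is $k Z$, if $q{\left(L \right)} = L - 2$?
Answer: $0$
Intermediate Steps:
$q{\left(L \right)} = -2 + L$
$k = 0$ ($k = 0 \cdot 20 = 0$)
$Z = - \frac{20238}{505}$ ($Z = 3 \left(- \frac{66}{-2 + 7} + \frac{4 \left(-2\right) 2}{101}\right) = 3 \left(- \frac{66}{5} + \left(-8\right) 2 \cdot \frac{1}{101}\right) = 3 \left(\left(-66\right) \frac{1}{5} - \frac{16}{101}\right) = 3 \left(- \frac{66}{5} - \frac{16}{101}\right) = 3 \left(- \frac{6746}{505}\right) = - \frac{20238}{505} \approx -40.075$)
$k Z = 0 \left(- \frac{20238}{505}\right) = 0$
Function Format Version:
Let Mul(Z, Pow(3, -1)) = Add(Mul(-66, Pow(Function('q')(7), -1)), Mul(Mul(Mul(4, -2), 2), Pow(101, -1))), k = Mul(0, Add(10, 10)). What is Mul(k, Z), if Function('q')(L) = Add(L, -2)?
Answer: 0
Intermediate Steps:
Function('q')(L) = Add(-2, L)
k = 0 (k = Mul(0, 20) = 0)
Z = Rational(-20238, 505) (Z = Mul(3, Add(Mul(-66, Pow(Add(-2, 7), -1)), Mul(Mul(Mul(4, -2), 2), Pow(101, -1)))) = Mul(3, Add(Mul(-66, Pow(5, -1)), Mul(Mul(-8, 2), Rational(1, 101)))) = Mul(3, Add(Mul(-66, Rational(1, 5)), Mul(-16, Rational(1, 101)))) = Mul(3, Add(Rational(-66, 5), Rational(-16, 101))) = Mul(3, Rational(-6746, 505)) = Rational(-20238, 505) ≈ -40.075)
Mul(k, Z) = Mul(0, Rational(-20238, 505)) = 0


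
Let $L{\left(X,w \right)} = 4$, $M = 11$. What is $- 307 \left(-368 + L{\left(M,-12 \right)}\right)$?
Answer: $111748$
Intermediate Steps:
$- 307 \left(-368 + L{\left(M,-12 \right)}\right) = - 307 \left(-368 + 4\right) = \left(-307\right) \left(-364\right) = 111748$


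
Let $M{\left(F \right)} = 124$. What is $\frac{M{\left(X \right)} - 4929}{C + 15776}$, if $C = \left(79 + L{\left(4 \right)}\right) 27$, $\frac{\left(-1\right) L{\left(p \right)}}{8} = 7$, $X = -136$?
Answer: $- \frac{4805}{16397} \approx -0.29304$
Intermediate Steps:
$L{\left(p \right)} = -56$ ($L{\left(p \right)} = \left(-8\right) 7 = -56$)
$C = 621$ ($C = \left(79 - 56\right) 27 = 23 \cdot 27 = 621$)
$\frac{M{\left(X \right)} - 4929}{C + 15776} = \frac{124 - 4929}{621 + 15776} = \frac{124 - 4929}{16397} = \left(-4805\right) \frac{1}{16397} = - \frac{4805}{16397}$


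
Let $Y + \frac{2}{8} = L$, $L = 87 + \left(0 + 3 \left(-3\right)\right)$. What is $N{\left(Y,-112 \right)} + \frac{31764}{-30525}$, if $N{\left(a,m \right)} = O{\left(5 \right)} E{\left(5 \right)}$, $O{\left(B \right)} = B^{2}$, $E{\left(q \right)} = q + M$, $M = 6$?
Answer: $\frac{2787537}{10175} \approx 273.96$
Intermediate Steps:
$E{\left(q \right)} = 6 + q$ ($E{\left(q \right)} = q + 6 = 6 + q$)
$L = 78$ ($L = 87 + \left(0 - 9\right) = 87 - 9 = 78$)
$Y = \frac{311}{4}$ ($Y = - \frac{1}{4} + 78 = \frac{311}{4} \approx 77.75$)
$N{\left(a,m \right)} = 275$ ($N{\left(a,m \right)} = 5^{2} \left(6 + 5\right) = 25 \cdot 11 = 275$)
$N{\left(Y,-112 \right)} + \frac{31764}{-30525} = 275 + \frac{31764}{-30525} = 275 + 31764 \left(- \frac{1}{30525}\right) = 275 - \frac{10588}{10175} = \frac{2787537}{10175}$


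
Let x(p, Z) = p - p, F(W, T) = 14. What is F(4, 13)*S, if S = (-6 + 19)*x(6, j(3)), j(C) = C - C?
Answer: 0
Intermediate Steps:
j(C) = 0
x(p, Z) = 0
S = 0 (S = (-6 + 19)*0 = 13*0 = 0)
F(4, 13)*S = 14*0 = 0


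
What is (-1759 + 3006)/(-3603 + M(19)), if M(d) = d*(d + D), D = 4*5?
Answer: -1247/2862 ≈ -0.43571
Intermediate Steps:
D = 20
M(d) = d*(20 + d) (M(d) = d*(d + 20) = d*(20 + d))
(-1759 + 3006)/(-3603 + M(19)) = (-1759 + 3006)/(-3603 + 19*(20 + 19)) = 1247/(-3603 + 19*39) = 1247/(-3603 + 741) = 1247/(-2862) = 1247*(-1/2862) = -1247/2862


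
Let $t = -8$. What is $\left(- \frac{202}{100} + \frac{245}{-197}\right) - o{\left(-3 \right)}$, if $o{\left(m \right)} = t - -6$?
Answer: $- \frac{12447}{9850} \approx -1.2637$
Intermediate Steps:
$o{\left(m \right)} = -2$ ($o{\left(m \right)} = -8 - -6 = -8 + 6 = -2$)
$\left(- \frac{202}{100} + \frac{245}{-197}\right) - o{\left(-3 \right)} = \left(- \frac{202}{100} + \frac{245}{-197}\right) - -2 = \left(\left(-202\right) \frac{1}{100} + 245 \left(- \frac{1}{197}\right)\right) + 2 = \left(- \frac{101}{50} - \frac{245}{197}\right) + 2 = - \frac{32147}{9850} + 2 = - \frac{12447}{9850}$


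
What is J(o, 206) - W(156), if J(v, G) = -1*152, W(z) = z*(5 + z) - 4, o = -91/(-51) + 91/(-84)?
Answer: -25264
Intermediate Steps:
o = 143/204 (o = -91*(-1/51) + 91*(-1/84) = 91/51 - 13/12 = 143/204 ≈ 0.70098)
W(z) = -4 + z*(5 + z)
J(v, G) = -152
J(o, 206) - W(156) = -152 - (-4 + 156**2 + 5*156) = -152 - (-4 + 24336 + 780) = -152 - 1*25112 = -152 - 25112 = -25264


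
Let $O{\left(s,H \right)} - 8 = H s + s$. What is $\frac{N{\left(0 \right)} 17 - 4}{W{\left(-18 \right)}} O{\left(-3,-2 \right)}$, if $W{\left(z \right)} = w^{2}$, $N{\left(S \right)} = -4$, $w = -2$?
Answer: $-198$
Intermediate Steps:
$O{\left(s,H \right)} = 8 + s + H s$ ($O{\left(s,H \right)} = 8 + \left(H s + s\right) = 8 + \left(s + H s\right) = 8 + s + H s$)
$W{\left(z \right)} = 4$ ($W{\left(z \right)} = \left(-2\right)^{2} = 4$)
$\frac{N{\left(0 \right)} 17 - 4}{W{\left(-18 \right)}} O{\left(-3,-2 \right)} = \frac{\left(-4\right) 17 - 4}{4} \left(8 - 3 - -6\right) = \left(-68 - 4\right) \frac{1}{4} \left(8 - 3 + 6\right) = \left(-72\right) \frac{1}{4} \cdot 11 = \left(-18\right) 11 = -198$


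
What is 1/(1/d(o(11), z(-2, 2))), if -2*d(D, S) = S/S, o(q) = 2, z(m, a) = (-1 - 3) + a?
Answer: -½ ≈ -0.50000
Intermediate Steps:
z(m, a) = -4 + a
d(D, S) = -½ (d(D, S) = -S/(2*S) = -½*1 = -½)
1/(1/d(o(11), z(-2, 2))) = 1/(1/(-½)) = 1/(-2) = -½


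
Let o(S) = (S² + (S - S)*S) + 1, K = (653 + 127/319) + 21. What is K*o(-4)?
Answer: 3657261/319 ≈ 11465.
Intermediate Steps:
K = 215133/319 (K = (653 + 127*(1/319)) + 21 = (653 + 127/319) + 21 = 208434/319 + 21 = 215133/319 ≈ 674.40)
o(S) = 1 + S² (o(S) = (S² + 0*S) + 1 = (S² + 0) + 1 = S² + 1 = 1 + S²)
K*o(-4) = 215133*(1 + (-4)²)/319 = 215133*(1 + 16)/319 = (215133/319)*17 = 3657261/319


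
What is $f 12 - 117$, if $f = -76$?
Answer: $-1029$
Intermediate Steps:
$f 12 - 117 = \left(-76\right) 12 - 117 = -912 - 117 = -1029$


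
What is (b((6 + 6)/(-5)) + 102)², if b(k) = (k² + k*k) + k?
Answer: 7717284/625 ≈ 12348.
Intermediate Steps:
b(k) = k + 2*k² (b(k) = (k² + k²) + k = 2*k² + k = k + 2*k²)
(b((6 + 6)/(-5)) + 102)² = (((6 + 6)/(-5))*(1 + 2*((6 + 6)/(-5))) + 102)² = ((12*(-⅕))*(1 + 2*(12*(-⅕))) + 102)² = (-12*(1 + 2*(-12/5))/5 + 102)² = (-12*(1 - 24/5)/5 + 102)² = (-12/5*(-19/5) + 102)² = (228/25 + 102)² = (2778/25)² = 7717284/625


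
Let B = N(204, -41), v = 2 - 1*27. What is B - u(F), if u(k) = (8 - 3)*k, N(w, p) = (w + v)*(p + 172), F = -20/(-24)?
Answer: 140669/6 ≈ 23445.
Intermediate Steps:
v = -25 (v = 2 - 27 = -25)
F = ⅚ (F = -20*(-1/24) = ⅚ ≈ 0.83333)
N(w, p) = (-25 + w)*(172 + p) (N(w, p) = (w - 25)*(p + 172) = (-25 + w)*(172 + p))
u(k) = 5*k
B = 23449 (B = -4300 - 25*(-41) + 172*204 - 41*204 = -4300 + 1025 + 35088 - 8364 = 23449)
B - u(F) = 23449 - 5*5/6 = 23449 - 1*25/6 = 23449 - 25/6 = 140669/6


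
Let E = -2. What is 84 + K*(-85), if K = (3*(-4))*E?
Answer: -1956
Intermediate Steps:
K = 24 (K = (3*(-4))*(-2) = -12*(-2) = 24)
84 + K*(-85) = 84 + 24*(-85) = 84 - 2040 = -1956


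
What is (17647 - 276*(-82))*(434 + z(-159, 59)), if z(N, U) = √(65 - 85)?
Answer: 17481086 + 80558*I*√5 ≈ 1.7481e+7 + 1.8013e+5*I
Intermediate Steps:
z(N, U) = 2*I*√5 (z(N, U) = √(-20) = 2*I*√5)
(17647 - 276*(-82))*(434 + z(-159, 59)) = (17647 - 276*(-82))*(434 + 2*I*√5) = (17647 + 22632)*(434 + 2*I*√5) = 40279*(434 + 2*I*√5) = 17481086 + 80558*I*√5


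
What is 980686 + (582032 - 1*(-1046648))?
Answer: 2609366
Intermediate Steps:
980686 + (582032 - 1*(-1046648)) = 980686 + (582032 + 1046648) = 980686 + 1628680 = 2609366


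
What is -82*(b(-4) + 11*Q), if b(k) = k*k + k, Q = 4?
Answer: -4592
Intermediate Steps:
b(k) = k + k**2 (b(k) = k**2 + k = k + k**2)
-82*(b(-4) + 11*Q) = -82*(-4*(1 - 4) + 11*4) = -82*(-4*(-3) + 44) = -82*(12 + 44) = -82*56 = -4592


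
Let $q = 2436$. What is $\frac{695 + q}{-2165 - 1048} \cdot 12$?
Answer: $- \frac{12524}{1071} \approx -11.694$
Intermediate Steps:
$\frac{695 + q}{-2165 - 1048} \cdot 12 = \frac{695 + 2436}{-2165 - 1048} \cdot 12 = \frac{3131}{-3213} \cdot 12 = 3131 \left(- \frac{1}{3213}\right) 12 = \left(- \frac{3131}{3213}\right) 12 = - \frac{12524}{1071}$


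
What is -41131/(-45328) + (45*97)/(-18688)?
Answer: 35674963/52943104 ≈ 0.67384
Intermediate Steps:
-41131/(-45328) + (45*97)/(-18688) = -41131*(-1/45328) + 4365*(-1/18688) = 41131/45328 - 4365/18688 = 35674963/52943104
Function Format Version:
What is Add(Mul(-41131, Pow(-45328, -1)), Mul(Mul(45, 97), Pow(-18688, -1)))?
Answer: Rational(35674963, 52943104) ≈ 0.67384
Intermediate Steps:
Add(Mul(-41131, Pow(-45328, -1)), Mul(Mul(45, 97), Pow(-18688, -1))) = Add(Mul(-41131, Rational(-1, 45328)), Mul(4365, Rational(-1, 18688))) = Add(Rational(41131, 45328), Rational(-4365, 18688)) = Rational(35674963, 52943104)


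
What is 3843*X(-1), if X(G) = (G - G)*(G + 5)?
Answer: 0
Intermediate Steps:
X(G) = 0 (X(G) = 0*(5 + G) = 0)
3843*X(-1) = 3843*0 = 0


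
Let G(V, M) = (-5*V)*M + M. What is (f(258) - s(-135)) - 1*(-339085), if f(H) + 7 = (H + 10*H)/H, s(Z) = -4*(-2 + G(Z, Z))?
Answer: -25959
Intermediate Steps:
G(V, M) = M - 5*M*V (G(V, M) = -5*M*V + M = M - 5*M*V)
s(Z) = 8 - 4*Z*(1 - 5*Z) (s(Z) = -4*(-2 + Z*(1 - 5*Z)) = 8 - 4*Z*(1 - 5*Z))
f(H) = 4 (f(H) = -7 + (H + 10*H)/H = -7 + (11*H)/H = -7 + 11 = 4)
(f(258) - s(-135)) - 1*(-339085) = (4 - (8 + 4*(-135)*(-1 + 5*(-135)))) - 1*(-339085) = (4 - (8 + 4*(-135)*(-1 - 675))) + 339085 = (4 - (8 + 4*(-135)*(-676))) + 339085 = (4 - (8 + 365040)) + 339085 = (4 - 1*365048) + 339085 = (4 - 365048) + 339085 = -365044 + 339085 = -25959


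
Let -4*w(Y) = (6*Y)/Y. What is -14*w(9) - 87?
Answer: -66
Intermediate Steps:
w(Y) = -3/2 (w(Y) = -6*Y/(4*Y) = -¼*6 = -3/2)
-14*w(9) - 87 = -14*(-3/2) - 87 = 21 - 87 = -66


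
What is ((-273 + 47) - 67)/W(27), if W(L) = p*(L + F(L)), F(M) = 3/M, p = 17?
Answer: -2637/4148 ≈ -0.63573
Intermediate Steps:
W(L) = 17*L + 51/L (W(L) = 17*(L + 3/L) = 17*L + 51/L)
((-273 + 47) - 67)/W(27) = ((-273 + 47) - 67)/(17*27 + 51/27) = (-226 - 67)/(459 + 51*(1/27)) = -293/(459 + 17/9) = -293/4148/9 = -293*9/4148 = -2637/4148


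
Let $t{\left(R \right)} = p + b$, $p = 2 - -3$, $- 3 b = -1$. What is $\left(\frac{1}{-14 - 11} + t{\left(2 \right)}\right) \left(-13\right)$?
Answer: $- \frac{5161}{75} \approx -68.813$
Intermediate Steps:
$b = \frac{1}{3}$ ($b = \left(- \frac{1}{3}\right) \left(-1\right) = \frac{1}{3} \approx 0.33333$)
$p = 5$ ($p = 2 + 3 = 5$)
$t{\left(R \right)} = \frac{16}{3}$ ($t{\left(R \right)} = 5 + \frac{1}{3} = \frac{16}{3}$)
$\left(\frac{1}{-14 - 11} + t{\left(2 \right)}\right) \left(-13\right) = \left(\frac{1}{-14 - 11} + \frac{16}{3}\right) \left(-13\right) = \left(\frac{1}{-25} + \frac{16}{3}\right) \left(-13\right) = \left(- \frac{1}{25} + \frac{16}{3}\right) \left(-13\right) = \frac{397}{75} \left(-13\right) = - \frac{5161}{75}$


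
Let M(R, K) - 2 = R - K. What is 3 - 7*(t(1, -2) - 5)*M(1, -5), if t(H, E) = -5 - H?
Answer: 619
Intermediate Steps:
M(R, K) = 2 + R - K (M(R, K) = 2 + (R - K) = 2 + R - K)
3 - 7*(t(1, -2) - 5)*M(1, -5) = 3 - 7*((-5 - 1*1) - 5)*(2 + 1 - 1*(-5)) = 3 - 7*((-5 - 1) - 5)*(2 + 1 + 5) = 3 - 7*(-6 - 5)*8 = 3 - (-77)*8 = 3 - 7*(-88) = 3 + 616 = 619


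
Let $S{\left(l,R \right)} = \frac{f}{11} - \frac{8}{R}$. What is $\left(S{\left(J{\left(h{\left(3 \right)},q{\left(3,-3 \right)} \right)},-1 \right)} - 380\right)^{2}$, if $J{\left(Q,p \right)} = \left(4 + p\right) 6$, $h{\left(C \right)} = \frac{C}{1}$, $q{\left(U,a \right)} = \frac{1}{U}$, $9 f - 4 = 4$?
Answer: $\frac{1355712400}{9801} \approx 1.3832 \cdot 10^{5}$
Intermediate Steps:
$f = \frac{8}{9}$ ($f = \frac{4}{9} + \frac{1}{9} \cdot 4 = \frac{4}{9} + \frac{4}{9} = \frac{8}{9} \approx 0.88889$)
$h{\left(C \right)} = C$ ($h{\left(C \right)} = C 1 = C$)
$J{\left(Q,p \right)} = 24 + 6 p$
$S{\left(l,R \right)} = \frac{8}{99} - \frac{8}{R}$ ($S{\left(l,R \right)} = \frac{8}{9 \cdot 11} - \frac{8}{R} = \frac{8}{9} \cdot \frac{1}{11} - \frac{8}{R} = \frac{8}{99} - \frac{8}{R}$)
$\left(S{\left(J{\left(h{\left(3 \right)},q{\left(3,-3 \right)} \right)},-1 \right)} - 380\right)^{2} = \left(\left(\frac{8}{99} - \frac{8}{-1}\right) - 380\right)^{2} = \left(\left(\frac{8}{99} - -8\right) - 380\right)^{2} = \left(\left(\frac{8}{99} + 8\right) - 380\right)^{2} = \left(\frac{800}{99} - 380\right)^{2} = \left(- \frac{36820}{99}\right)^{2} = \frac{1355712400}{9801}$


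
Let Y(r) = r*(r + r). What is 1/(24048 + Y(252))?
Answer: 1/151056 ≈ 6.6201e-6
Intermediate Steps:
Y(r) = 2*r**2 (Y(r) = r*(2*r) = 2*r**2)
1/(24048 + Y(252)) = 1/(24048 + 2*252**2) = 1/(24048 + 2*63504) = 1/(24048 + 127008) = 1/151056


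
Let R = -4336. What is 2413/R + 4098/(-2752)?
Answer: -762797/372896 ≈ -2.0456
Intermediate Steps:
2413/R + 4098/(-2752) = 2413/(-4336) + 4098/(-2752) = 2413*(-1/4336) + 4098*(-1/2752) = -2413/4336 - 2049/1376 = -762797/372896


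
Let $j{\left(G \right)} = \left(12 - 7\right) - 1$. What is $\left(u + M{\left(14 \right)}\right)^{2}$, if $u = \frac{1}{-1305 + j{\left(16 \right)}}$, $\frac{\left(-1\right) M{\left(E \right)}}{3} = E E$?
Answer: $\frac{585208170121}{1692601} \approx 3.4575 \cdot 10^{5}$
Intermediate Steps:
$M{\left(E \right)} = - 3 E^{2}$ ($M{\left(E \right)} = - 3 E E = - 3 E^{2}$)
$j{\left(G \right)} = 4$ ($j{\left(G \right)} = 5 - 1 = 4$)
$u = - \frac{1}{1301}$ ($u = \frac{1}{-1305 + 4} = \frac{1}{-1301} = - \frac{1}{1301} \approx -0.00076864$)
$\left(u + M{\left(14 \right)}\right)^{2} = \left(- \frac{1}{1301} - 3 \cdot 14^{2}\right)^{2} = \left(- \frac{1}{1301} - 588\right)^{2} = \left(- \frac{764989}{1301}\right)^{2} = \frac{585208170121}{1692601}$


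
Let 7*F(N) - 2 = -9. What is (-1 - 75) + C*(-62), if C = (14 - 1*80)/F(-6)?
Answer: -4168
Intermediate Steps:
F(N) = -1 (F(N) = 2/7 + (⅐)*(-9) = 2/7 - 9/7 = -1)
C = 66 (C = (14 - 1*80)/(-1) = (14 - 80)*(-1) = -66*(-1) = 66)
(-1 - 75) + C*(-62) = (-1 - 75) + 66*(-62) = -76 - 4092 = -4168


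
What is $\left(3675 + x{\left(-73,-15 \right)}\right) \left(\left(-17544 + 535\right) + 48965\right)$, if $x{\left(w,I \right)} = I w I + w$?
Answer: $-409771788$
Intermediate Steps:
$x{\left(w,I \right)} = w + w I^{2}$ ($x{\left(w,I \right)} = w I^{2} + w = w + w I^{2}$)
$\left(3675 + x{\left(-73,-15 \right)}\right) \left(\left(-17544 + 535\right) + 48965\right) = \left(3675 - 73 \left(1 + \left(-15\right)^{2}\right)\right) \left(\left(-17544 + 535\right) + 48965\right) = \left(3675 - 73 \left(1 + 225\right)\right) \left(-17009 + 48965\right) = \left(3675 - 16498\right) 31956 = \left(-12823\right) 31956 = -409771788$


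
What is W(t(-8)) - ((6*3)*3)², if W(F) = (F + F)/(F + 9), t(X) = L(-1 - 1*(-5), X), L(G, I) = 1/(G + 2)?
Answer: -160378/55 ≈ -2916.0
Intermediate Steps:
L(G, I) = 1/(2 + G)
t(X) = ⅙ (t(X) = 1/(2 + (-1 - 1*(-5))) = 1/(2 + (-1 + 5)) = 1/(2 + 4) = 1/6 = ⅙)
W(F) = 2*F/(9 + F) (W(F) = (2*F)/(9 + F) = 2*F/(9 + F))
W(t(-8)) - ((6*3)*3)² = 2*(⅙)/(9 + ⅙) - ((6*3)*3)² = 2*(⅙)/(55/6) - (18*3)² = 2*(⅙)*(6/55) - 1*54² = 2/55 - 1*2916 = 2/55 - 2916 = -160378/55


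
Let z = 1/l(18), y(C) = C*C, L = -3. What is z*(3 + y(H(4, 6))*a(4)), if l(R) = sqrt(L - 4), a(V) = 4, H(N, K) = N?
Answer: -67*I*sqrt(7)/7 ≈ -25.324*I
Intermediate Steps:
l(R) = I*sqrt(7) (l(R) = sqrt(-3 - 4) = sqrt(-7) = I*sqrt(7))
y(C) = C**2
z = -I*sqrt(7)/7 (z = 1/(I*sqrt(7)) = -I*sqrt(7)/7 ≈ -0.37796*I)
z*(3 + y(H(4, 6))*a(4)) = (-I*sqrt(7)/7)*(3 + 4**2*4) = (-I*sqrt(7)/7)*(3 + 16*4) = (-I*sqrt(7)/7)*(3 + 64) = -I*sqrt(7)/7*67 = -67*I*sqrt(7)/7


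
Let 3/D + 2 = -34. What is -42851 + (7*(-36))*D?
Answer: -42830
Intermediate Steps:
D = -1/12 (D = 3/(-2 - 34) = 3/(-36) = 3*(-1/36) = -1/12 ≈ -0.083333)
-42851 + (7*(-36))*D = -42851 + (7*(-36))*(-1/12) = -42851 - 252*(-1/12) = -42851 + 21 = -42830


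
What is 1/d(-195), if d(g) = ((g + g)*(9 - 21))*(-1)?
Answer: -1/4680 ≈ -0.00021368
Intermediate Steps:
d(g) = 24*g (d(g) = ((2*g)*(-12))*(-1) = -24*g*(-1) = 24*g)
1/d(-195) = 1/(24*(-195)) = 1/(-4680) = -1/4680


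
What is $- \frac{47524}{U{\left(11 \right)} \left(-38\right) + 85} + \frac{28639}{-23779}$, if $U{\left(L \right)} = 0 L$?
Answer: $- \frac{1132507511}{2021215} \approx -560.31$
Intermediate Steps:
$U{\left(L \right)} = 0$
$- \frac{47524}{U{\left(11 \right)} \left(-38\right) + 85} + \frac{28639}{-23779} = - \frac{47524}{0 \left(-38\right) + 85} + \frac{28639}{-23779} = - \frac{47524}{0 + 85} + 28639 \left(- \frac{1}{23779}\right) = - \frac{47524}{85} - \frac{28639}{23779} = - \frac{1132507511}{2021215}$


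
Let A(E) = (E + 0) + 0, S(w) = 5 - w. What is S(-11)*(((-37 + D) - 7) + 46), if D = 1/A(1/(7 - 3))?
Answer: 96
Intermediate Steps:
A(E) = E (A(E) = E + 0 = E)
D = 4 (D = 1/(1/(7 - 3)) = 1/(1/4) = 1/(¼) = 4)
S(-11)*(((-37 + D) - 7) + 46) = (5 - 1*(-11))*(((-37 + 4) - 7) + 46) = (5 + 11)*((-33 - 7) + 46) = 16*(-40 + 46) = 16*6 = 96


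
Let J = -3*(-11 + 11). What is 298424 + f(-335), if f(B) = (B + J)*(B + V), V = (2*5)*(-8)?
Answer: 437449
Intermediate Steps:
V = -80 (V = 10*(-8) = -80)
J = 0 (J = -3*0 = 0)
f(B) = B*(-80 + B) (f(B) = (B + 0)*(B - 80) = B*(-80 + B))
298424 + f(-335) = 298424 - 335*(-80 - 335) = 298424 - 335*(-415) = 298424 + 139025 = 437449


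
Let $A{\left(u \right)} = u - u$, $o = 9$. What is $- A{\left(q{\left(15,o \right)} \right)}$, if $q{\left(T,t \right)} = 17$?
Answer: $0$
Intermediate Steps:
$A{\left(u \right)} = 0$
$- A{\left(q{\left(15,o \right)} \right)} = \left(-1\right) 0 = 0$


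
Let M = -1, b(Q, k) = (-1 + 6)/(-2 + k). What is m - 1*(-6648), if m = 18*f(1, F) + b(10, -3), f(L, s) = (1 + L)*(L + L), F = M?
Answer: 6719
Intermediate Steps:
b(Q, k) = 5/(-2 + k)
F = -1
f(L, s) = 2*L*(1 + L) (f(L, s) = (1 + L)*(2*L) = 2*L*(1 + L))
m = 71 (m = 18*(2*1*(1 + 1)) + 5/(-2 - 3) = 18*(2*1*2) + 5/(-5) = 18*4 + 5*(-⅕) = 72 - 1 = 71)
m - 1*(-6648) = 71 - 1*(-6648) = 71 + 6648 = 6719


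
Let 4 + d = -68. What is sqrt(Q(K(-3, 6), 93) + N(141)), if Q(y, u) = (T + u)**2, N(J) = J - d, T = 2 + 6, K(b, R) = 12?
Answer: sqrt(10414) ≈ 102.05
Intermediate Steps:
d = -72 (d = -4 - 68 = -72)
T = 8
N(J) = 72 + J (N(J) = J - 1*(-72) = J + 72 = 72 + J)
Q(y, u) = (8 + u)**2
sqrt(Q(K(-3, 6), 93) + N(141)) = sqrt((8 + 93)**2 + (72 + 141)) = sqrt(101**2 + 213) = sqrt(10201 + 213) = sqrt(10414)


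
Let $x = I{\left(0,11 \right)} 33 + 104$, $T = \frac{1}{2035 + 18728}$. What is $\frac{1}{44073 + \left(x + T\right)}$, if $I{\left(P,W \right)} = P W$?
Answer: $\frac{20763}{917247052} \approx 2.2636 \cdot 10^{-5}$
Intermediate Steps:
$T = \frac{1}{20763} \approx 4.8163 \cdot 10^{-5}$
$x = 104$ ($x = 0 \cdot 11 \cdot 33 + 104 = 0 \cdot 33 + 104 = 0 + 104 = 104$)
$\frac{1}{44073 + \left(x + T\right)} = \frac{1}{44073 + \left(104 + \frac{1}{20763}\right)} = \frac{1}{44073 + \frac{2159353}{20763}} = \frac{1}{\frac{917247052}{20763}} = \frac{20763}{917247052}$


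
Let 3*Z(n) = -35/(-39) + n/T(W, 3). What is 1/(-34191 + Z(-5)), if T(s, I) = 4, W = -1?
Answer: -468/16001443 ≈ -2.9247e-5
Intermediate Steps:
Z(n) = 35/117 + n/12 (Z(n) = (-35/(-39) + n/4)/3 = (-35*(-1/39) + n*(1/4))/3 = (35/39 + n/4)/3 = 35/117 + n/12)
1/(-34191 + Z(-5)) = 1/(-34191 + (35/117 + (1/12)*(-5))) = 1/(-34191 + (35/117 - 5/12)) = 1/(-34191 - 55/468) = 1/(-16001443/468) = -468/16001443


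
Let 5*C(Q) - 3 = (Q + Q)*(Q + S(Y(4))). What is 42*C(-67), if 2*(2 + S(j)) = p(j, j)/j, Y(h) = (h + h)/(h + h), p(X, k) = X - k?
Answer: 388458/5 ≈ 77692.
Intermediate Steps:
Y(h) = 1 (Y(h) = (2*h)/((2*h)) = (2*h)*(1/(2*h)) = 1)
S(j) = -2 (S(j) = -2 + ((j - j)/j)/2 = -2 + (0/j)/2 = -2 + (½)*0 = -2 + 0 = -2)
C(Q) = ⅗ + 2*Q*(-2 + Q)/5 (C(Q) = ⅗ + ((Q + Q)*(Q - 2))/5 = ⅗ + ((2*Q)*(-2 + Q))/5 = ⅗ + (2*Q*(-2 + Q))/5 = ⅗ + 2*Q*(-2 + Q)/5)
42*C(-67) = 42*(⅗ - ⅘*(-67) + (⅖)*(-67)²) = 42*(⅗ + 268/5 + (⅖)*4489) = 42*(⅗ + 268/5 + 8978/5) = 42*(9249/5) = 388458/5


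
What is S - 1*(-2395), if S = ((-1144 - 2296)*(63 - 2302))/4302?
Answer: 9002725/2151 ≈ 4185.4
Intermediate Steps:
S = 3851080/2151 (S = -3440*(-2239)*(1/4302) = 7702160*(1/4302) = 3851080/2151 ≈ 1790.4)
S - 1*(-2395) = 3851080/2151 - 1*(-2395) = 3851080/2151 + 2395 = 9002725/2151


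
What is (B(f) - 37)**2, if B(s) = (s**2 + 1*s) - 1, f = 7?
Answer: 324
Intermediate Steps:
B(s) = -1 + s + s**2 (B(s) = (s**2 + s) - 1 = (s + s**2) - 1 = -1 + s + s**2)
(B(f) - 37)**2 = ((-1 + 7 + 7**2) - 37)**2 = ((-1 + 7 + 49) - 37)**2 = (55 - 37)**2 = 18**2 = 324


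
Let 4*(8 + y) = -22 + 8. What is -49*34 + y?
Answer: -3355/2 ≈ -1677.5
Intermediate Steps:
y = -23/2 (y = -8 + (-22 + 8)/4 = -8 + (¼)*(-14) = -8 - 7/2 = -23/2 ≈ -11.500)
-49*34 + y = -49*34 - 23/2 = -1666 - 23/2 = -3355/2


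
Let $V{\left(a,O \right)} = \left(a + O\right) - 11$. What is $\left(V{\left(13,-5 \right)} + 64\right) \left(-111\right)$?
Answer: $-6771$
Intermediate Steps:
$V{\left(a,O \right)} = -11 + O + a$ ($V{\left(a,O \right)} = \left(O + a\right) - 11 = -11 + O + a$)
$\left(V{\left(13,-5 \right)} + 64\right) \left(-111\right) = \left(\left(-11 - 5 + 13\right) + 64\right) \left(-111\right) = \left(-3 + 64\right) \left(-111\right) = 61 \left(-111\right) = -6771$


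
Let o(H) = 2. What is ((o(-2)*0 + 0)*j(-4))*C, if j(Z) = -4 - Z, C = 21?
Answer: 0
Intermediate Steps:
((o(-2)*0 + 0)*j(-4))*C = ((2*0 + 0)*(-4 - 1*(-4)))*21 = ((0 + 0)*(-4 + 4))*21 = (0*0)*21 = 0*21 = 0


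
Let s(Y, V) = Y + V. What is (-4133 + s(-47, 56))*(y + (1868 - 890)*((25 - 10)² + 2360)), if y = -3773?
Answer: -10410448268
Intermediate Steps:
s(Y, V) = V + Y
(-4133 + s(-47, 56))*(y + (1868 - 890)*((25 - 10)² + 2360)) = (-4133 + (56 - 47))*(-3773 + (1868 - 890)*((25 - 10)² + 2360)) = (-4133 + 9)*(-3773 + 978*(15² + 2360)) = -4124*(-3773 + 978*(225 + 2360)) = -4124*(-3773 + 978*2585) = -4124*(-3773 + 2528130) = -4124*2524357 = -10410448268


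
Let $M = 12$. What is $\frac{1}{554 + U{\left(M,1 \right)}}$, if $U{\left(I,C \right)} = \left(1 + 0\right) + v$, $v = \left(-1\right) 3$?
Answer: $\frac{1}{552} \approx 0.0018116$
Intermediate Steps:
$v = -3$
$U{\left(I,C \right)} = -2$ ($U{\left(I,C \right)} = \left(1 + 0\right) - 3 = 1 - 3 = -2$)
$\frac{1}{554 + U{\left(M,1 \right)}} = \frac{1}{554 - 2} = \frac{1}{552}$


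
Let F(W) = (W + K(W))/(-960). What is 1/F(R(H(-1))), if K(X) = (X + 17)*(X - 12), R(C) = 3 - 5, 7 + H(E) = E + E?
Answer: 240/53 ≈ 4.5283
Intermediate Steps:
H(E) = -7 + 2*E (H(E) = -7 + (E + E) = -7 + 2*E)
R(C) = -2
K(X) = (-12 + X)*(17 + X) (K(X) = (17 + X)*(-12 + X) = (-12 + X)*(17 + X))
F(W) = 17/80 - W/160 - W**2/960 (F(W) = (W + (-204 + W**2 + 5*W))/(-960) = (-204 + W**2 + 6*W)*(-1/960) = 17/80 - W/160 - W**2/960)
1/F(R(H(-1))) = 1/(17/80 - 1/160*(-2) - 1/960*(-2)**2) = 1/(17/80 + 1/80 - 1/960*4) = 1/(17/80 + 1/80 - 1/240) = 1/(53/240) = 240/53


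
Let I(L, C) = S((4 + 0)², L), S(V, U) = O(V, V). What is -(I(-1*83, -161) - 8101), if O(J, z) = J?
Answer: 8085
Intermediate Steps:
S(V, U) = V
I(L, C) = 16 (I(L, C) = (4 + 0)² = 4² = 16)
-(I(-1*83, -161) - 8101) = -(16 - 8101) = -1*(-8085) = 8085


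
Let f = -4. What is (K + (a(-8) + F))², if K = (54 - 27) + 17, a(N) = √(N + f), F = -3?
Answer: 1669 + 164*I*√3 ≈ 1669.0 + 284.06*I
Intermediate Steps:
a(N) = √(-4 + N) (a(N) = √(N - 4) = √(-4 + N))
K = 44 (K = 27 + 17 = 44)
(K + (a(-8) + F))² = (44 + (√(-4 - 8) - 3))² = (44 + (√(-12) - 3))² = (44 + (2*I*√3 - 3))² = (44 + (-3 + 2*I*√3))² = (41 + 2*I*√3)²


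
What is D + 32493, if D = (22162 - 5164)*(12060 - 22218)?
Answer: -172633191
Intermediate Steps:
D = -172665684 (D = 16998*(-10158) = -172665684)
D + 32493 = -172665684 + 32493 = -172633191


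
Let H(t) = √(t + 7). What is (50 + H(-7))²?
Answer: 2500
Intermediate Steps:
H(t) = √(7 + t)
(50 + H(-7))² = (50 + √(7 - 7))² = (50 + √0)² = (50 + 0)² = 50² = 2500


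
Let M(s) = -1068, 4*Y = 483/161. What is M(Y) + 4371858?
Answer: 4370790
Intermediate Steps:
Y = 3/4 (Y = (483/161)/4 = (483*(1/161))/4 = (1/4)*3 = 3/4 ≈ 0.75000)
M(Y) + 4371858 = -1068 + 4371858 = 4370790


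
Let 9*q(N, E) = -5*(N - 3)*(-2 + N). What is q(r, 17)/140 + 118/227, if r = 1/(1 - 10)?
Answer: 81709/165483 ≈ 0.49376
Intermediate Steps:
r = -1/9 (r = 1/(-9) = -1/9 ≈ -0.11111)
q(N, E) = -5*(-3 + N)*(-2 + N)/9 (q(N, E) = (-5*(N - 3)*(-2 + N))/9 = (-5*(-3 + N)*(-2 + N))/9 = -5*(-3 + N)*(-2 + N)/9)
q(r, 17)/140 + 118/227 = (-10/3 - 5*(-1/9)**2/9 + (25/9)*(-1/9))/140 + 118/227 = (-10/3 - 5/9*1/81 - 25/81)*(1/140) + 118*(1/227) = (-10/3 - 5/729 - 25/81)*(1/140) + 118/227 = -2660/729*1/140 + 118/227 = -19/729 + 118/227 = 81709/165483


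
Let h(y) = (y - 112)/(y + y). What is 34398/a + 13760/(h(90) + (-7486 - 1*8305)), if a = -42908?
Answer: -51011869599/30490446254 ≈ -1.6730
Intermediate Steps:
h(y) = (-112 + y)/(2*y) (h(y) = (-112 + y)/((2*y)) = (-112 + y)*(1/(2*y)) = (-112 + y)/(2*y))
34398/a + 13760/(h(90) + (-7486 - 1*8305)) = 34398/(-42908) + 13760/((½)*(-112 + 90)/90 + (-7486 - 1*8305)) = 34398*(-1/42908) + 13760/((½)*(1/90)*(-22) + (-7486 - 8305)) = -17199/21454 + 13760/(-11/90 - 15791) = -17199/21454 + 13760/(-1421201/90) = -17199/21454 + 13760*(-90/1421201) = -17199/21454 - 1238400/1421201 = -51011869599/30490446254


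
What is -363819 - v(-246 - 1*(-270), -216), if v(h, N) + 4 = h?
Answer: -363839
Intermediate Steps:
v(h, N) = -4 + h
-363819 - v(-246 - 1*(-270), -216) = -363819 - (-4 + (-246 - 1*(-270))) = -363819 - (-4 + (-246 + 270)) = -363819 - (-4 + 24) = -363819 - 1*20 = -363819 - 20 = -363839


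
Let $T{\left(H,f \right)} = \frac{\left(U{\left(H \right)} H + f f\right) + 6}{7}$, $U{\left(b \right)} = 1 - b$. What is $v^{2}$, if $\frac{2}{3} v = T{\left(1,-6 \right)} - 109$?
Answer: $\frac{95481}{4} \approx 23870.0$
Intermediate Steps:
$T{\left(H,f \right)} = \frac{6}{7} + \frac{f^{2}}{7} + \frac{H \left(1 - H\right)}{7}$ ($T{\left(H,f \right)} = \frac{\left(\left(1 - H\right) H + f f\right) + 6}{7} = \left(\left(H \left(1 - H\right) + f^{2}\right) + 6\right) \frac{1}{7} = \left(\left(f^{2} + H \left(1 - H\right)\right) + 6\right) \frac{1}{7} = \left(6 + f^{2} + H \left(1 - H\right)\right) \frac{1}{7} = \frac{6}{7} + \frac{f^{2}}{7} + \frac{H \left(1 - H\right)}{7}$)
$v = - \frac{309}{2}$ ($v = \frac{3 \left(\left(\frac{6}{7} + \frac{\left(-6\right)^{2}}{7} - \frac{-1 + 1}{7}\right) - 109\right)}{2} = \frac{3 \left(\left(\frac{6}{7} + \frac{1}{7} \cdot 36 - \frac{1}{7} \cdot 0\right) - 109\right)}{2} = \frac{3 \left(\left(\frac{6}{7} + \frac{36}{7} + 0\right) - 109\right)}{2} = \frac{3 \left(6 - 109\right)}{2} = \frac{3}{2} \left(-103\right) = - \frac{309}{2} \approx -154.5$)
$v^{2} = \left(- \frac{309}{2}\right)^{2} = \frac{95481}{4}$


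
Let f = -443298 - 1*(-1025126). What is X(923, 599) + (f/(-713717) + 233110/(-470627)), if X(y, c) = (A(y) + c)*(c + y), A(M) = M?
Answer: 778093772869538530/335894490559 ≈ 2.3165e+6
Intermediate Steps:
f = 581828 (f = -443298 + 1025126 = 581828)
X(y, c) = (c + y)**2 (X(y, c) = (y + c)*(c + y) = (c + y)*(c + y) = (c + y)**2)
X(923, 599) + (f/(-713717) + 233110/(-470627)) = (599**2 + 923**2 + 2*599*923) + (581828/(-713717) + 233110/(-470627)) = (358801 + 851929 + 1105754) + (581828*(-1/713717) + 233110*(-1/470627)) = 2316484 + (-581828/713717 - 233110/470627) = 2316484 - 440198536026/335894490559 = 778093772869538530/335894490559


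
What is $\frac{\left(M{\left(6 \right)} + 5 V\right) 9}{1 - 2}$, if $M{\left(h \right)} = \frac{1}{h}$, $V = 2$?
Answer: $- \frac{183}{2} \approx -91.5$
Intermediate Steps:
$\frac{\left(M{\left(6 \right)} + 5 V\right) 9}{1 - 2} = \frac{\left(\frac{1}{6} + 5 \cdot 2\right) 9}{1 - 2} = \frac{\left(\frac{1}{6} + 10\right) 9}{-1} = \frac{61}{6} \cdot 9 \left(-1\right) = \frac{183}{2} \left(-1\right) = - \frac{183}{2}$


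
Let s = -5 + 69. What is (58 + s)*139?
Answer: 16958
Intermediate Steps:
s = 64
(58 + s)*139 = (58 + 64)*139 = 122*139 = 16958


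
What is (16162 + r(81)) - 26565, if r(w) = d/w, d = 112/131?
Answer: -110386121/10611 ≈ -10403.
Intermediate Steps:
d = 112/131 (d = 112*(1/131) = 112/131 ≈ 0.85496)
r(w) = 112/(131*w)
(16162 + r(81)) - 26565 = (16162 + (112/131)/81) - 26565 = (16162 + (112/131)*(1/81)) - 26565 = (16162 + 112/10611) - 26565 = 171495094/10611 - 26565 = -110386121/10611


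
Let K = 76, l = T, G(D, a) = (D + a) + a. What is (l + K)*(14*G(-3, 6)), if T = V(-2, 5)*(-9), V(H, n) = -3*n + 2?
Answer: 24318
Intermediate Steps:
G(D, a) = D + 2*a
V(H, n) = 2 - 3*n
T = 117 (T = (2 - 3*5)*(-9) = (2 - 15)*(-9) = -13*(-9) = 117)
l = 117
(l + K)*(14*G(-3, 6)) = (117 + 76)*(14*(-3 + 2*6)) = 193*(14*(-3 + 12)) = 193*(14*9) = 193*126 = 24318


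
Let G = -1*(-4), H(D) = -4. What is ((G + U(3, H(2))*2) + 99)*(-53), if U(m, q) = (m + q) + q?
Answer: -4929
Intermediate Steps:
U(m, q) = m + 2*q
G = 4
((G + U(3, H(2))*2) + 99)*(-53) = ((4 + (3 + 2*(-4))*2) + 99)*(-53) = ((4 + (3 - 8)*2) + 99)*(-53) = ((4 - 5*2) + 99)*(-53) = ((4 - 10) + 99)*(-53) = (-6 + 99)*(-53) = 93*(-53) = -4929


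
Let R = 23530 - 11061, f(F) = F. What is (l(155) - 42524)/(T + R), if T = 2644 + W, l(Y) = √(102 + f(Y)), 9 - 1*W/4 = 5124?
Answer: 42524/5347 - √257/5347 ≈ 7.9499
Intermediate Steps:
W = -20460 (W = 36 - 4*5124 = 36 - 20496 = -20460)
l(Y) = √(102 + Y)
R = 12469
T = -17816 (T = 2644 - 20460 = -17816)
(l(155) - 42524)/(T + R) = (√(102 + 155) - 42524)/(-17816 + 12469) = (√257 - 42524)/(-5347) = (-42524 + √257)*(-1/5347) = 42524/5347 - √257/5347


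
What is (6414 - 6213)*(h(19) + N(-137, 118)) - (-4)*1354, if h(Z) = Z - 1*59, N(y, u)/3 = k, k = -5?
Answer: -5639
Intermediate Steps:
N(y, u) = -15 (N(y, u) = 3*(-5) = -15)
h(Z) = -59 + Z (h(Z) = Z - 59 = -59 + Z)
(6414 - 6213)*(h(19) + N(-137, 118)) - (-4)*1354 = (6414 - 6213)*((-59 + 19) - 15) - (-4)*1354 = 201*(-40 - 15) - 1*(-5416) = 201*(-55) + 5416 = -11055 + 5416 = -5639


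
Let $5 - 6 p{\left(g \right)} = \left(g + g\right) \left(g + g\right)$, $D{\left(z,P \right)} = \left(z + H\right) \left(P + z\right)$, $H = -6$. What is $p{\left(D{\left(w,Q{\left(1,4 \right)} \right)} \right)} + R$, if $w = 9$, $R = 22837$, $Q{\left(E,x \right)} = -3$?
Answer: $\frac{135731}{6} \approx 22622.0$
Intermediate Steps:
$D{\left(z,P \right)} = \left(-6 + z\right) \left(P + z\right)$ ($D{\left(z,P \right)} = \left(z - 6\right) \left(P + z\right) = \left(-6 + z\right) \left(P + z\right)$)
$p{\left(g \right)} = \frac{5}{6} - \frac{2 g^{2}}{3}$ ($p{\left(g \right)} = \frac{5}{6} - \frac{\left(g + g\right) \left(g + g\right)}{6} = \frac{5}{6} - \frac{2 g 2 g}{6} = \frac{5}{6} - \frac{4 g^{2}}{6} = \frac{5}{6} - \frac{2 g^{2}}{3}$)
$p{\left(D{\left(w,Q{\left(1,4 \right)} \right)} \right)} + R = \left(\frac{5}{6} - \frac{2 \left(9^{2} - -18 - 54 - 27\right)^{2}}{3}\right) + 22837 = \left(\frac{5}{6} - \frac{2 \left(81 + 18 - 54 - 27\right)^{2}}{3}\right) + 22837 = \left(\frac{5}{6} - \frac{2 \cdot 18^{2}}{3}\right) + 22837 = \left(\frac{5}{6} - 216\right) + 22837 = - \frac{1291}{6} + 22837 = \frac{135731}{6}$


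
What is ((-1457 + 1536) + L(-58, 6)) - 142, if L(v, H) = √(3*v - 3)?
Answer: -63 + I*√177 ≈ -63.0 + 13.304*I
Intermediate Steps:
L(v, H) = √(-3 + 3*v)
((-1457 + 1536) + L(-58, 6)) - 142 = ((-1457 + 1536) + √(-3 + 3*(-58))) - 142 = (79 + √(-3 - 174)) - 142 = (79 + √(-177)) - 142 = (79 + I*√177) - 142 = -63 + I*√177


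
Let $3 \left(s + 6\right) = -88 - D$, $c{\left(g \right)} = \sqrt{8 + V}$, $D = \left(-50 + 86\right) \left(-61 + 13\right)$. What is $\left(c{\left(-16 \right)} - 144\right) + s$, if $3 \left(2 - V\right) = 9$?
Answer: $\frac{1190}{3} + \sqrt{7} \approx 399.31$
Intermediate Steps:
$V = -1$ ($V = 2 - 3 = -1$)
$D = -1728$ ($D = 36 \left(-48\right) = -1728$)
$c{\left(g \right)} = \sqrt{7}$ ($c{\left(g \right)} = \sqrt{8 - 1} = \sqrt{7}$)
$s = \frac{1622}{3}$ ($s = -6 + \frac{-88 - -1728}{3} = -6 + \frac{-88 + 1728}{3} = -6 + \frac{1}{3} \cdot 1640 = -6 + \frac{1640}{3} = \frac{1622}{3} \approx 540.67$)
$\left(c{\left(-16 \right)} - 144\right) + s = \left(\sqrt{7} - 144\right) + \frac{1622}{3} = \left(-144 + \sqrt{7}\right) + \frac{1622}{3} = \frac{1190}{3} + \sqrt{7}$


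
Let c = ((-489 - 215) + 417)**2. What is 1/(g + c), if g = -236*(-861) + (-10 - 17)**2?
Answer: 1/286294 ≈ 3.4929e-6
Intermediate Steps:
g = 203925 (g = 203196 + (-27)**2 = 203196 + 729 = 203925)
c = 82369 (c = (-704 + 417)**2 = (-287)**2 = 82369)
1/(g + c) = 1/(203925 + 82369) = 1/286294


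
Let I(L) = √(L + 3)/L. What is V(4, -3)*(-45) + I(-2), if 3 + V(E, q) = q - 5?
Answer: 989/2 ≈ 494.50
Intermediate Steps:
I(L) = √(3 + L)/L
V(E, q) = -8 + q (V(E, q) = -3 + (q - 5) = -3 + (-5 + q) = -8 + q)
V(4, -3)*(-45) + I(-2) = (-8 - 3)*(-45) + √(3 - 2)/(-2) = -11*(-45) - √1/2 = 495 - ½*1 = 495 - ½ = 989/2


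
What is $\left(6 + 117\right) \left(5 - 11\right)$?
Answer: $-738$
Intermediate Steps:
$\left(6 + 117\right) \left(5 - 11\right) = 123 \left(-6\right) = -738$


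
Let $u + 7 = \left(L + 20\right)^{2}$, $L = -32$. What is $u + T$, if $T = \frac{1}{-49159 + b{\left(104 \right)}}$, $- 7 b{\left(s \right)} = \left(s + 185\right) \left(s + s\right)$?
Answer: $\frac{55378818}{404225} \approx 137.0$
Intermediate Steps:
$b{\left(s \right)} = - \frac{2 s \left(185 + s\right)}{7}$ ($b{\left(s \right)} = - \frac{\left(s + 185\right) \left(s + s\right)}{7} = - \frac{\left(185 + s\right) 2 s}{7} = - \frac{2 s \left(185 + s\right)}{7}$)
$u = 137$ ($u = -7 + \left(-32 + 20\right)^{2} = -7 + \left(-12\right)^{2} = -7 + 144 = 137$)
$T = - \frac{7}{404225}$ ($T = \frac{1}{-49159 - \frac{208 \left(185 + 104\right)}{7}} = \frac{1}{-49159 - \frac{208}{7} \cdot 289} = \frac{1}{-49159 - \frac{60112}{7}} = \frac{1}{- \frac{404225}{7}} = - \frac{7}{404225} \approx -1.7317 \cdot 10^{-5}$)
$u + T = 137 - \frac{7}{404225} = \frac{55378818}{404225}$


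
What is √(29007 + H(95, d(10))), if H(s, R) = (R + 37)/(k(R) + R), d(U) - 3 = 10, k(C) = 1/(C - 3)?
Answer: √497854627/131 ≈ 170.33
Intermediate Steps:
k(C) = 1/(-3 + C)
d(U) = 13 (d(U) = 3 + 10 = 13)
H(s, R) = (37 + R)/(R + 1/(-3 + R)) (H(s, R) = (R + 37)/(1/(-3 + R) + R) = (37 + R)/(R + 1/(-3 + R)))
√(29007 + H(95, d(10))) = √(29007 + (-3 + 13)*(37 + 13)/(1 + 13*(-3 + 13))) = √(29007 + 10*50/(1 + 13*10)) = √(29007 + 10*50/(1 + 130)) = √(29007 + 10*50/131) = √(29007 + (1/131)*10*50) = √(29007 + 500/131) = √(3800417/131) = √497854627/131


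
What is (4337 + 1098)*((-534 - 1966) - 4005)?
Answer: -35354675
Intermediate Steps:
(4337 + 1098)*((-534 - 1966) - 4005) = 5435*(-2500 - 4005) = 5435*(-6505) = -35354675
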